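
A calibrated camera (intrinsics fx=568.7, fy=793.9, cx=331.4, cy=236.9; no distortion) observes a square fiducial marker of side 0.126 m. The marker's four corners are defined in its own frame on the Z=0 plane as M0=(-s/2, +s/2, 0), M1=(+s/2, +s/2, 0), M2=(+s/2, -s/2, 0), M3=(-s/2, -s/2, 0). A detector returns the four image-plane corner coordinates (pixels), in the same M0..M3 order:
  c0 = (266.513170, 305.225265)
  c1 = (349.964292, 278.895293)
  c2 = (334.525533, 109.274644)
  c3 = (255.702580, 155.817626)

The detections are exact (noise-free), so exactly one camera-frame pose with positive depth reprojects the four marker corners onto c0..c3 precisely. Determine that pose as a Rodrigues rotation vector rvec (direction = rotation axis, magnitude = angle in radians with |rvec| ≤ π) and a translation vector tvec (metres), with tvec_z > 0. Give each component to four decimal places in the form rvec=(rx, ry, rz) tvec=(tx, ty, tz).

rvec=(-0.1201, 0.7352, -0.1789) tvec=(-0.0351, -0.0191, 0.6125)

Intrinsics K: fx=568.7, fy=793.9, cx=331.4, cy=236.9
Marker side s = 0.126 m; corners in marker frame (Z=0):
  M0 = (-0.0630, +0.0630, 0)
  M1 = (+0.0630, +0.0630, 0)
  M2 = (+0.0630, -0.0630, 0)
  M3 = (-0.0630, -0.0630, 0)
Detected image corners:
  c0 = (266.513170, 305.225265) px
  c1 = (349.964292, 278.895293) px
  c2 = (334.525533, 109.274644) px
  c3 = (255.702580, 155.817626) px
Planar DLT: solve 8×8 A·h = b for H (H[2,2]=1):
  H  [+320.95651 +18.54882 +298.82713]
  H  [-517.66532 +1201.20007 +212.12542]
  H  [-1.06957 -0.27970 +1.00000]
B = K⁻¹H; ‖b₁‖=1.632574, ‖b₂‖=1.632574; λ = 2/(‖b₁‖+‖b₂‖) = 0.612530, sign → tz>0 ⇒ λ=+0.612530
r₁ = λ·B[:,0] = (+0.72747,-0.20391,-0.65514); r₂ = λ·B[:,1] = (+0.11981,+0.97790,-0.17132)
r₃ = r₁×r₂ = (+0.67560,+0.04614,+0.73582); SVD([r₁ r₂ r₃]) → R = UVᵀ:
  R  [+0.72747 +0.11981 +0.67560]
  R  [-0.20391 +0.97790 +0.04614]
  R  [-0.65514 -0.17132 +0.73582]
t = (-0.03508, -0.01911, +0.61253) m
tr R = 2.441191; θ = arccos((tr R − 1)/2) = 0.766135 rad = 43.896°
axis k = ((R−Rᵀ)₃₂, (R−Rᵀ)₁₃, (R−Rᵀ)₂₁) / (2 sinθ) = (-0.156816, +0.959642, -0.233445)
rvec = θ·k = (-0.120142, +0.735215, -0.178850)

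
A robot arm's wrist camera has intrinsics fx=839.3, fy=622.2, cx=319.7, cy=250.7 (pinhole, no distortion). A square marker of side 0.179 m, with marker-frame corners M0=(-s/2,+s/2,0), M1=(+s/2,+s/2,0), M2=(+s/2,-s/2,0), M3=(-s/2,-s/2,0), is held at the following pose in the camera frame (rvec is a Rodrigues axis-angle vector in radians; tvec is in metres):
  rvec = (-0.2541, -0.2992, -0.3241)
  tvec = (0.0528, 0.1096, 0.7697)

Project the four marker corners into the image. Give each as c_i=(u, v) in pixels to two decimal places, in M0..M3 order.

Intrinsics K: fx=839.3, fy=622.2, cx=319.7, cy=250.7
Marker side s = 0.179 m; corners in marker frame (Z=0):
  M0 = (-0.0895, +0.0895, 0)
  M1 = (+0.0895, +0.0895, 0)
  M2 = (+0.0895, -0.0895, 0)
  M3 = (-0.0895, -0.0895, 0)
rvec = (-0.2541, -0.2992, -0.3241), |rvec| = θ = 0.50905 rad = 29.166°
Rodrigues: sinθ=0.48734, 1−cosθ=0.12679; R = I + sinθ·[k]× + (1−cosθ)·[k]×²:
    [+0.90480 +0.34748 -0.24615]
    [-0.27308 +0.91701 +0.29071]
    [+0.32674 -0.19582 +0.92461]
t = (0.0528, 0.1096, 0.7697) m
M0: Pc = R·M0+t = (+0.00292, +0.21611, +0.72293); u = 839.3·(+0.00292)/0.72293 + 319.7 = 323.0899, v = 622.2·(+0.21611)/0.72293 + 250.7 = 436.7009
M1: Pc = R·M1+t = (+0.16488, +0.16723, +0.78142); u = 839.3·(+0.16488)/0.78142 + 319.7 = 496.7927, v = 622.2·(+0.16723)/0.78142 + 250.7 = 383.8574
M2: Pc = R·M2+t = (+0.10268, +0.00309, +0.81647); u = 839.3·(+0.10268)/0.81647 + 319.7 = 425.2513, v = 622.2·(+0.00309)/0.81647 + 250.7 = 253.0521
M3: Pc = R·M3+t = (-0.05928, +0.05197, +0.75798); u = 839.3·(-0.05928)/0.75798 + 319.7 = 254.0610, v = 622.2·(+0.05197)/0.75798 + 250.7 = 293.3590

c0=(323.09, 436.70) c1=(496.79, 383.86) c2=(425.25, 253.05) c3=(254.06, 293.36)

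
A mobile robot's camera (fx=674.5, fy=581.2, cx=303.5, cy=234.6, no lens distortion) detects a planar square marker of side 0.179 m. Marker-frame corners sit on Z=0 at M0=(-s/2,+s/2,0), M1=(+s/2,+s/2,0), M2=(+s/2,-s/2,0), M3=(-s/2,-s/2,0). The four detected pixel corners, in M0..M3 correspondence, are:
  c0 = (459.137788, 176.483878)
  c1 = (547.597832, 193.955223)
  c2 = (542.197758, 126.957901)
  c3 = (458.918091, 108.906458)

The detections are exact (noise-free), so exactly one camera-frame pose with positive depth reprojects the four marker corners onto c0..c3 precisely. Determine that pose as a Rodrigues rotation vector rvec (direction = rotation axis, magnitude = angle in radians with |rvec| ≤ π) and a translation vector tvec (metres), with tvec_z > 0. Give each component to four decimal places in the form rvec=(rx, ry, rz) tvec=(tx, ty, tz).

Intrinsics K: fx=674.5, fy=581.2, cx=303.5, cy=234.6
Marker side s = 0.179 m; corners in marker frame (Z=0):
  M0 = (-0.0895, +0.0895, 0)
  M1 = (+0.0895, +0.0895, 0)
  M2 = (+0.0895, -0.0895, 0)
  M3 = (-0.0895, -0.0895, 0)
Detected image corners:
  c0 = (459.137788, 176.483878) px
  c1 = (547.597832, 193.955223) px
  c2 = (542.197758, 126.957901) px
  c3 = (458.918091, 108.906458) px
Planar DLT: solve 8×8 A·h = b for H (H[2,2]=1):
  H  [+548.70964 -155.57135 +502.45144]
  H  [+120.24136 +324.11547 +150.65734]
  H  [+0.13832 -0.34156 +1.00000]
B = K⁻¹H; ‖b₁‖=0.778685, ‖b₂‖=0.778685; λ = 2/(‖b₁‖+‖b₂‖) = 1.284216, sign → tz>0 ⇒ λ=+1.284216
r₁ = λ·B[:,0] = (+0.96479,+0.19398,+0.17763); r₂ = λ·B[:,1] = (-0.09883,+0.89322,-0.43863)
r₃ = r₁×r₂ = (-0.24375,+0.40563,+0.88094); SVD([r₁ r₂ r₃]) → R = UVᵀ:
  R  [+0.96479 -0.09883 -0.24375]
  R  [+0.19398 +0.89322 +0.40563]
  R  [+0.17763 -0.43863 +0.88094]
t = (+0.37879, -0.18548, +1.28422) m
tr R = 2.738941; θ = arccos((tr R − 1)/2) = 0.516667 rad = 29.603°
axis k = ((R−Rᵀ)₃₂, (R−Rᵀ)₁₃, (R−Rᵀ)₂₁) / (2 sinθ) = (-0.854541, -0.426518, +0.296381)
rvec = θ·k = (-0.441513, -0.220368, +0.153130)

rvec=(-0.4415, -0.2204, 0.1531) tvec=(0.3788, -0.1855, 1.2842)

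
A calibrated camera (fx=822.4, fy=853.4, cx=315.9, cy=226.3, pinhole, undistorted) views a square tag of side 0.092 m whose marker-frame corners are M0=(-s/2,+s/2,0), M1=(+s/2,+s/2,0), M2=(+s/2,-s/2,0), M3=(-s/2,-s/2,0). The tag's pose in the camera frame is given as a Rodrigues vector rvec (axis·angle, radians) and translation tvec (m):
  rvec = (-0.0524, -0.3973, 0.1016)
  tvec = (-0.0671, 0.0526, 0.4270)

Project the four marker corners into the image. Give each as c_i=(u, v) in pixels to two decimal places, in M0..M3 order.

Intrinsics K: fx=822.4, fy=853.4, cx=315.9, cy=226.3
Marker side s = 0.092 m; corners in marker frame (Z=0):
  M0 = (-0.0460, +0.0460, 0)
  M1 = (+0.0460, +0.0460, 0)
  M2 = (+0.0460, -0.0460, 0)
  M3 = (-0.0460, -0.0460, 0)
rvec = (-0.0524, -0.3973, 0.1016), |rvec| = θ = 0.41342 rad = 23.687°
Rodrigues: sinθ=0.40174, 1−cosθ=0.08425; R = I + sinθ·[k]× + (1−cosθ)·[k]×²:
    [+0.91711 -0.08847 -0.38870]
    [+0.10899 +0.99356 +0.03102]
    [+0.38345 -0.07082 +0.92084]
t = (-0.0671, 0.0526, 0.4270) m
M0: Pc = R·M0+t = (-0.11336, +0.09329, +0.40610); u = 822.4·(-0.11336)/0.40610 + 315.9 = 86.3420, v = 853.4·(+0.09329)/0.40610 + 226.3 = 422.3429
M1: Pc = R·M1+t = (-0.02898, +0.10332, +0.44138); u = 822.4·(-0.02898)/0.44138 + 315.9 = 261.8983, v = 853.4·(+0.10332)/0.44138 + 226.3 = 426.0615
M2: Pc = R·M2+t = (-0.02084, +0.01191, +0.44790); u = 822.4·(-0.02084)/0.44790 + 315.9 = 277.6283, v = 853.4·(+0.01191)/0.44790 + 226.3 = 248.9927
M3: Pc = R·M3+t = (-0.10522, +0.00188, +0.41262); u = 822.4·(-0.10522)/0.41262 + 315.9 = 106.1889, v = 853.4·(+0.00188)/0.41262 + 226.3 = 230.1938

c0=(86.34, 422.34) c1=(261.90, 426.06) c2=(277.63, 248.99) c3=(106.19, 230.19)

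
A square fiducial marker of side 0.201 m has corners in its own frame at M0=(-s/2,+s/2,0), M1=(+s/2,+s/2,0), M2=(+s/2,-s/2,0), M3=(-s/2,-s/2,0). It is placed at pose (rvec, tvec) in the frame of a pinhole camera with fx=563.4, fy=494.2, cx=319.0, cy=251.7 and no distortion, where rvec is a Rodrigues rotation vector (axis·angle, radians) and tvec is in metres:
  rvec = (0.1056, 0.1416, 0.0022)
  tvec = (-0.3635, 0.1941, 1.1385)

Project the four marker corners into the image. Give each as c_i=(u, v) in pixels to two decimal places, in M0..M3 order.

Intrinsics K: fx=563.4, fy=494.2, cx=319.0, cy=251.7
Marker side s = 0.201 m; corners in marker frame (Z=0):
  M0 = (-0.1005, +0.1005, 0)
  M1 = (+0.1005, +0.1005, 0)
  M2 = (+0.1005, -0.1005, 0)
  M3 = (-0.1005, -0.1005, 0)
rvec = (0.1056, 0.1416, 0.0022), |rvec| = θ = 0.17665 rad = 10.122°
Rodrigues: sinθ=0.17574, 1−cosθ=0.01556; R = I + sinθ·[k]× + (1−cosθ)·[k]×²:
    [+0.99000 +0.00527 +0.14098]
    [+0.00965 +0.99444 -0.10490]
    [-0.14075 +0.10521 +0.98444]
t = (-0.3635, 0.1941, 1.1385) m
M0: Pc = R·M0+t = (-0.46247, +0.29307, +1.16322); u = 563.4·(-0.46247)/1.16322 + 319.0 = 95.0069, v = 494.2·(+0.29307)/1.16322 + 251.7 = 376.2131
M1: Pc = R·M1+t = (-0.26348, +0.29501, +1.13493); u = 563.4·(-0.26348)/1.13493 + 319.0 = 188.2056, v = 494.2·(+0.29501)/1.13493 + 251.7 = 380.1611
M2: Pc = R·M2+t = (-0.26453, +0.09513, +1.11378); u = 563.4·(-0.26453)/1.11378 + 319.0 = 185.1867, v = 494.2·(+0.09513)/1.11378 + 251.7 = 293.9098
M3: Pc = R·M3+t = (-0.46352, +0.09319, +1.14207); u = 563.4·(-0.46352)/1.14207 + 319.0 = 90.3370, v = 494.2·(+0.09319)/1.14207 + 251.7 = 292.0253

c0=(95.01, 376.21) c1=(188.21, 380.16) c2=(185.19, 293.91) c3=(90.34, 292.03)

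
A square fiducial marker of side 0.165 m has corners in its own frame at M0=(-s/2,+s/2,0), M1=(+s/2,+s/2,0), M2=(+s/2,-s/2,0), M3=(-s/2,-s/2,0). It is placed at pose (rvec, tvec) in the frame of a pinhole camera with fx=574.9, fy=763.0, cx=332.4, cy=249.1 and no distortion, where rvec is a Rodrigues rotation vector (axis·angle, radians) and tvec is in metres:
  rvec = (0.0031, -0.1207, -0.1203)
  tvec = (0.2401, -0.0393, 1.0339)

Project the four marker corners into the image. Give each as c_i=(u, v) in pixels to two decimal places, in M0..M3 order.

c0=(427.01, 288.18) c1=(514.71, 272.99) c2=(504.13, 153.19) c3=(416.08, 166.09)

Intrinsics K: fx=574.9, fy=763.0, cx=332.4, cy=249.1
Marker side s = 0.165 m; corners in marker frame (Z=0):
  M0 = (-0.0825, +0.0825, 0)
  M1 = (+0.0825, +0.0825, 0)
  M2 = (+0.0825, -0.0825, 0)
  M3 = (-0.0825, -0.0825, 0)
rvec = (0.0031, -0.1207, -0.1203), |rvec| = θ = 0.17044 rad = 9.766°
Rodrigues: sinθ=0.16962, 1−cosθ=0.01449; R = I + sinθ·[k]× + (1−cosθ)·[k]×²:
    [+0.98551 +0.11953 -0.12030]
    [-0.11991 +0.99278 +0.00416]
    [+0.11993 +0.01033 +0.99273]
t = (0.2401, -0.0393, 1.0339) m
M0: Pc = R·M0+t = (+0.16866, +0.05250, +1.02486); u = 574.9·(+0.16866)/1.02486 + 332.4 = 427.0088, v = 763.0·(+0.05250)/1.02486 + 249.1 = 288.1831
M1: Pc = R·M1+t = (+0.33127, +0.03271, +1.04465); u = 574.9·(+0.33127)/1.04465 + 332.4 = 514.7057, v = 763.0·(+0.03271)/1.04465 + 249.1 = 272.9925
M2: Pc = R·M2+t = (+0.31154, -0.13110, +1.04294); u = 574.9·(+0.31154)/1.04294 + 332.4 = 504.1319, v = 763.0·(-0.13110)/1.04294 + 249.1 = 153.1921
M3: Pc = R·M3+t = (+0.14893, -0.11131, +1.02315); u = 574.9·(+0.14893)/1.02315 + 332.4 = 416.0844, v = 763.0·(-0.11131)/1.02315 + 249.1 = 166.0910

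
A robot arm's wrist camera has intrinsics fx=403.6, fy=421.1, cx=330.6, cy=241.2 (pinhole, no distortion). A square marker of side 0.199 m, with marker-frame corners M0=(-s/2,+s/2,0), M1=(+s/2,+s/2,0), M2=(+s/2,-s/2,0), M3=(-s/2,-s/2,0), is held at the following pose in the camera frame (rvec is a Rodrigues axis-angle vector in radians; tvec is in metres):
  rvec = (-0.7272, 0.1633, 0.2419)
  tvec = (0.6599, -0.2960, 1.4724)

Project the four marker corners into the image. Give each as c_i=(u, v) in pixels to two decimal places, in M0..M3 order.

Intrinsics K: fx=403.6, fy=421.1, cx=330.6, cy=241.2
Marker side s = 0.199 m; corners in marker frame (Z=0):
  M0 = (-0.0995, +0.0995, 0)
  M1 = (+0.0995, +0.0995, 0)
  M2 = (+0.0995, -0.0995, 0)
  M3 = (-0.0995, -0.0995, 0)
rvec = (-0.7272, 0.1633, 0.2419), |rvec| = θ = 0.78358 rad = 44.896°
Rodrigues: sinθ=0.70582, 1−cosθ=0.29161; R = I + sinθ·[k]× + (1−cosθ)·[k]×²:
    [+0.95954 -0.27429 +0.06355]
    [+0.16150 +0.72105 +0.67380]
    [-0.23064 -0.63627 +0.73618]
t = (0.6599, -0.2960, 1.4724) m
M0: Pc = R·M0+t = (+0.53713, -0.24032, +1.43204); u = 403.6·(+0.53713)/1.43204 + 330.6 = 481.9834, v = 421.1·(-0.24032)/1.43204 + 241.2 = 170.5313
M1: Pc = R·M1+t = (+0.72808, -0.20819, +1.38614); u = 403.6·(+0.72808)/1.38614 + 330.6 = 542.5942, v = 421.1·(-0.20819)/1.38614 + 241.2 = 177.9545
M2: Pc = R·M2+t = (+0.78267, -0.35168, +1.51276); u = 403.6·(+0.78267)/1.51276 + 330.6 = 539.4132, v = 421.1·(-0.35168)/1.51276 + 241.2 = 143.3056
M3: Pc = R·M3+t = (+0.59172, -0.38381, +1.55866); u = 403.6·(+0.59172)/1.55866 + 330.6 = 483.8198, v = 421.1·(-0.38381)/1.55866 + 241.2 = 137.5057

c0=(481.98, 170.53) c1=(542.59, 177.95) c2=(539.41, 143.31) c3=(483.82, 137.51)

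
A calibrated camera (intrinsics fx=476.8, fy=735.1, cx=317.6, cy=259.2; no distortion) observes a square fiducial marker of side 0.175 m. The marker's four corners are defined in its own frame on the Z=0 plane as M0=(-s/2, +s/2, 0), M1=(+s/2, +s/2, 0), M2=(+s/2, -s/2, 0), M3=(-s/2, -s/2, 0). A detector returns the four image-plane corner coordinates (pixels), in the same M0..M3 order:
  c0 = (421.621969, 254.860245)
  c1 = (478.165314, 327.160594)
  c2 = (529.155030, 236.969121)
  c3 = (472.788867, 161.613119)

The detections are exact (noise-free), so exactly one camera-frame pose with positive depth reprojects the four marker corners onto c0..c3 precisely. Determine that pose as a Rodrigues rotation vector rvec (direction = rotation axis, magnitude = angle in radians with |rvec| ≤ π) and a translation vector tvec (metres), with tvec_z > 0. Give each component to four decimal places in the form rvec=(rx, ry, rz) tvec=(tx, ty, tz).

rvec=(0.1371, -0.0908, 0.6786) tvec=(0.3586, -0.0196, 1.0827)

Intrinsics K: fx=476.8, fy=735.1, cx=317.6, cy=259.2
Marker side s = 0.175 m; corners in marker frame (Z=0):
  M0 = (-0.0875, +0.0875, 0)
  M1 = (+0.0875, +0.0875, 0)
  M2 = (+0.0875, -0.0875, 0)
  M3 = (-0.0875, -0.0875, 0)
Detected image corners:
  c0 = (421.621969, 254.860245) px
  c1 = (478.165314, 327.160594) px
  c2 = (529.155030, 236.969121) px
  c3 = (472.788867, 161.613119) px
Planar DLT: solve 8×8 A·h = b for H (H[2,2]=1):
  H  [+378.94349 -249.42195 +475.52597]
  H  [+450.85856 +545.90795 +245.89181]
  H  [+0.11850 +0.08928 +1.00000]
B = K⁻¹H; ‖b₁‖=0.923642, ‖b₂‖=0.923642; λ = 2/(‖b₁‖+‖b₂‖) = 1.082670, sign → tz>0 ⇒ λ=+1.082670
r₁ = λ·B[:,0] = (+0.77500,+0.61879,+0.12830); r₂ = λ·B[:,1] = (-0.63075,+0.76994,+0.09667)
r₃ = r₁×r₂ = (-0.03897,-0.15584,+0.98701); SVD([r₁ r₂ r₃]) → R = UVᵀ:
  R  [+0.77500 -0.63075 -0.03897]
  R  [+0.61879 +0.76994 -0.15584]
  R  [+0.12830 +0.09667 +0.98701]
t = (+0.35860, -0.01960, +1.08267) m
tr R = 2.531957; θ = arccos((tr R − 1)/2) = 0.698234 rad = 40.006°
axis k = ((R−Rᵀ)₃₂, (R−Rᵀ)₁₃, (R−Rᵀ)₂₁) / (2 sinθ) = (+0.196393, -0.130097, +0.971856)
rvec = θ·k = (+0.137128, -0.090838, +0.678583)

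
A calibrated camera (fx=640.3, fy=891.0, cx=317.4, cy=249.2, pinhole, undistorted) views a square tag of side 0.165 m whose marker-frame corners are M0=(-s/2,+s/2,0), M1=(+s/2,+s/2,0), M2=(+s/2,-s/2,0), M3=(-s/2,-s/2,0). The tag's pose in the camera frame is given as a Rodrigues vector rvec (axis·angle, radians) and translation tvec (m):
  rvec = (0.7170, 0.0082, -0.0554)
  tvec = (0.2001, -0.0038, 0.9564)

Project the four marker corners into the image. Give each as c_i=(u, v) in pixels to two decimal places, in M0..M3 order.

c0=(394.62, 303.94) c1=(499.57, 297.19) c2=(515.21, 180.08) c3=(397.62, 188.20)

Intrinsics K: fx=640.3, fy=891.0, cx=317.4, cy=249.2
Marker side s = 0.165 m; corners in marker frame (Z=0):
  M0 = (-0.0825, +0.0825, 0)
  M1 = (+0.0825, +0.0825, 0)
  M2 = (+0.0825, -0.0825, 0)
  M3 = (-0.0825, -0.0825, 0)
rvec = (0.7170, 0.0082, -0.0554), |rvec| = θ = 0.71918 rad = 41.206°
Rodrigues: sinθ=0.65877, 1−cosθ=0.24766; R = I + sinθ·[k]× + (1−cosθ)·[k]×²:
    [+0.99850 +0.05356 -0.01151]
    [-0.04793 +0.75238 -0.65699]
    [-0.02653 +0.65655 +0.75381]
t = (0.2001, -0.0038, 0.9564) m
M0: Pc = R·M0+t = (+0.12214, +0.06223, +1.01275); u = 640.3·(+0.12214)/1.01275 + 317.4 = 394.6230, v = 891.0·(+0.06223)/1.01275 + 249.2 = 303.9445
M1: Pc = R·M1+t = (+0.28689, +0.05432, +1.00838); u = 640.3·(+0.28689)/1.00838 + 317.4 = 499.5728, v = 891.0·(+0.05432)/1.00838 + 249.2 = 297.1941
M2: Pc = R·M2+t = (+0.27806, -0.06983, +0.90005); u = 640.3·(+0.27806)/0.90005 + 317.4 = 515.2123, v = 891.0·(-0.06983)/0.90005 + 249.2 = 180.0764
M3: Pc = R·M3+t = (+0.11331, -0.06192, +0.90442); u = 640.3·(+0.11331)/0.90442 + 317.4 = 397.6160, v = 891.0·(-0.06192)/0.90442 + 249.2 = 188.2023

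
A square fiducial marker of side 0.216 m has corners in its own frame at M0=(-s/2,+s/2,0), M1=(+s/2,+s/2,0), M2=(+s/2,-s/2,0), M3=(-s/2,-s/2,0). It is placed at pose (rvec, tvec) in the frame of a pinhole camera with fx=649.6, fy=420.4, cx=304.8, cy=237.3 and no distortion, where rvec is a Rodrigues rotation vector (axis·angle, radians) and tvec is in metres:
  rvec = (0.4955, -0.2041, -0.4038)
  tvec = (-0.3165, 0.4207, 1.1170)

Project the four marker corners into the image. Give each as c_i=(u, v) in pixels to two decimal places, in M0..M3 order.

Intrinsics K: fx=649.6, fy=420.4, cx=304.8, cy=237.3
Marker side s = 0.216 m; corners in marker frame (Z=0):
  M0 = (-0.1080, +0.1080, 0)
  M1 = (+0.1080, +0.1080, 0)
  M2 = (+0.1080, -0.1080, 0)
  M3 = (-0.1080, -0.1080, 0)
rvec = (0.4955, -0.2041, -0.4038), |rvec| = θ = 0.67099 rad = 38.445°
Rodrigues: sinθ=0.62176, 1−cosθ=0.21680; R = I + sinθ·[k]× + (1−cosθ)·[k]×²:
    [+0.90143 +0.32548 -0.28547]
    [-0.42287 +0.80326 -0.41946]
    [+0.09278 +0.49883 +0.86172]
t = (-0.3165, 0.4207, 1.1170) m
M0: Pc = R·M0+t = (-0.37870, +0.55312, +1.16085); u = 649.6·(-0.37870)/1.16085 + 304.8 = 92.8824, v = 420.4·(+0.55312)/1.16085 + 237.3 = 437.6119
M1: Pc = R·M1+t = (-0.18399, +0.46178, +1.18089); u = 649.6·(-0.18399)/1.18089 + 304.8 = 203.5863, v = 420.4·(+0.46178)/1.18089 + 237.3 = 401.6952
M2: Pc = R·M2+t = (-0.25430, +0.28828, +1.07315); u = 649.6·(-0.25430)/1.07315 + 304.8 = 150.8680, v = 420.4·(+0.28828)/1.07315 + 237.3 = 350.2313
M3: Pc = R·M3+t = (-0.44901, +0.37962, +1.05311); u = 649.6·(-0.44901)/1.05311 + 304.8 = 27.8344, v = 420.4·(+0.37962)/1.05311 + 237.3 = 388.8434

c0=(92.88, 437.61) c1=(203.59, 401.70) c2=(150.87, 350.23) c3=(27.83, 388.84)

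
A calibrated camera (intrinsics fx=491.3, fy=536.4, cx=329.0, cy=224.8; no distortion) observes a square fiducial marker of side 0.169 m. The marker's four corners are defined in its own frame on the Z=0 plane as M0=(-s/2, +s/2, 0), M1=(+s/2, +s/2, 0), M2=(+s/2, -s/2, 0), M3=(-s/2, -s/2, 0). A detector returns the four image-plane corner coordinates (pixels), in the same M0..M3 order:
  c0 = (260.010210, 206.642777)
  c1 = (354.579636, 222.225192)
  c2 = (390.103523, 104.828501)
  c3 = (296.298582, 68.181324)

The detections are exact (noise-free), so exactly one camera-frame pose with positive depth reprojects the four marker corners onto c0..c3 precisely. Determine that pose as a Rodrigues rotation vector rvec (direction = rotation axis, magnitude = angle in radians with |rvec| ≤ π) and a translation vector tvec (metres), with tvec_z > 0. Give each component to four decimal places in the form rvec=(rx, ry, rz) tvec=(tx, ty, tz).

rvec=(0.3033, -0.6535, 0.2238) tvec=(-0.0008, -0.0916, 0.6852)

Intrinsics K: fx=491.3, fy=536.4, cx=329.0, cy=224.8
Marker side s = 0.169 m; corners in marker frame (Z=0):
  M0 = (-0.0845, +0.0845, 0)
  M1 = (+0.0845, +0.0845, 0)
  M2 = (+0.0845, -0.0845, 0)
  M3 = (-0.0845, -0.0845, 0)
Detected image corners:
  c0 = (260.010210, 206.642777) px
  c1 = (354.579636, 222.225192) px
  c2 = (390.103523, 104.828501) px
  c3 = (296.298582, 68.181324) px
Planar DLT: solve 8×8 A·h = b for H (H[2,2]=1):
  H  [+854.35100 -114.69631 +328.42626]
  H  [+290.33390 +797.31712 +153.09867]
  H  [+0.91307 +0.30005 +1.00000]
B = K⁻¹H; ‖b₁‖=1.459505, ‖b₂‖=1.459505; λ = 2/(‖b₁‖+‖b₂‖) = 0.685164, sign → tz>0 ⇒ λ=+0.685164
r₁ = λ·B[:,0] = (+0.77254,+0.10867,+0.62560); r₂ = λ·B[:,1] = (-0.29763,+0.93228,+0.20559)
r₃ = r₁×r₂ = (-0.56090,-0.34502,+0.75257); SVD([r₁ r₂ r₃]) → R = UVᵀ:
  R  [+0.77254 -0.29763 -0.56090]
  R  [+0.10867 +0.93228 -0.34502]
  R  [+0.62560 +0.20559 +0.75257]
t = (-0.00080, -0.09159, +0.68516) m
tr R = 2.457391; θ = arccos((tr R − 1)/2) = 0.754381 rad = 43.223°
axis k = ((R−Rᵀ)₃₂, (R−Rᵀ)₁₃, (R−Rᵀ)₂₁) / (2 sinθ) = (+0.401994, -0.866260, +0.296637)
rvec = θ·k = (+0.303257, -0.653491, +0.223777)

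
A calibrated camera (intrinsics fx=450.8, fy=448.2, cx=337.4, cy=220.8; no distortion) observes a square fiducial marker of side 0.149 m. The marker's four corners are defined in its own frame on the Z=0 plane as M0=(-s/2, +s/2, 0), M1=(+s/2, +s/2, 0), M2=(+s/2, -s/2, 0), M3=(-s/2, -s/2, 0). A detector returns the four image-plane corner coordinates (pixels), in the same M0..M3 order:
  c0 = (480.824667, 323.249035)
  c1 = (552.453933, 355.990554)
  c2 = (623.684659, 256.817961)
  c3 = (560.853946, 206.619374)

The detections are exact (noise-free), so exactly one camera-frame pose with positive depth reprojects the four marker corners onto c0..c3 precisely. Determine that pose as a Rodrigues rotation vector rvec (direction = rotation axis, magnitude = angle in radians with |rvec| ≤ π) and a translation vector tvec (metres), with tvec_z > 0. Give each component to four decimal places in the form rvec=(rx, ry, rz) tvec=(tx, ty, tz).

Intrinsics K: fx=450.8, fy=448.2, cx=337.4, cy=220.8
Marker side s = 0.149 m; corners in marker frame (Z=0):
  M0 = (-0.0745, +0.0745, 0)
  M1 = (+0.0745, +0.0745, 0)
  M2 = (+0.0745, -0.0745, 0)
  M3 = (-0.0745, -0.0745, 0)
Detected image corners:
  c0 = (480.824667, 323.249035) px
  c1 = (552.453933, 355.990554) px
  c2 = (623.684659, 256.817961) px
  c3 = (560.853946, 206.619374) px
Planar DLT: solve 8×8 A·h = b for H (H[2,2]=1):
  H  [+1002.72247 -372.56627 +556.26803]
  H  [+561.16000 +788.27002 +288.16725]
  H  [+0.99375 +0.23957 +1.00000]
B = K⁻¹H; ‖b₁‖=1.939311, ‖b₂‖=1.939311; λ = 2/(‖b₁‖+‖b₂‖) = 0.515647, sign → tz>0 ⇒ λ=+0.515647
r₁ = λ·B[:,0] = (+0.76344,+0.39317,+0.51242); r₂ = λ·B[:,1] = (-0.51862,+0.84603,+0.12353)
r₃ = r₁×r₂ = (-0.38496,-0.36006,+0.84980); SVD([r₁ r₂ r₃]) → R = UVᵀ:
  R  [+0.76344 -0.51862 -0.38496]
  R  [+0.39317 +0.84603 -0.36006]
  R  [+0.51242 +0.12353 +0.84980]
t = (+0.25035, +0.07750, +0.51565) m
tr R = 2.459277; θ = arccos((tr R − 1)/2) = 0.753003 rad = 43.144°
axis k = ((R−Rᵀ)₃₂, (R−Rᵀ)₁₃, (R−Rᵀ)₂₁) / (2 sinθ) = (+0.353593, -0.656140, +0.666673)
rvec = θ·k = (+0.266257, -0.494075, +0.502007)

rvec=(0.2663, -0.4941, 0.5020) tvec=(0.2504, 0.0775, 0.5156)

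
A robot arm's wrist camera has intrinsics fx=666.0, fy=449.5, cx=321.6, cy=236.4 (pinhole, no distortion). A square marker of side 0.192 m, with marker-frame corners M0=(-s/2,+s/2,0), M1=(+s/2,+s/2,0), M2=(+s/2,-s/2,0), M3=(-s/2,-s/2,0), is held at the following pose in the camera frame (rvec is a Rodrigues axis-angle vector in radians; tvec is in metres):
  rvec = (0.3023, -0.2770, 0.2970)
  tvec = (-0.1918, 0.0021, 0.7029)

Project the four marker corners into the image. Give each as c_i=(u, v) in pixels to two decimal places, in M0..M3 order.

c0=(24.21, 279.14) c1=(202.94, 303.56) c2=(253.65, 197.02) c3=(66.39, 161.05)

Intrinsics K: fx=666.0, fy=449.5, cx=321.6, cy=236.4
Marker side s = 0.192 m; corners in marker frame (Z=0):
  M0 = (-0.0960, +0.0960, 0)
  M1 = (+0.0960, +0.0960, 0)
  M2 = (+0.0960, -0.0960, 0)
  M3 = (-0.0960, -0.0960, 0)
rvec = (0.3023, -0.2770, 0.2970), |rvec| = θ = 0.50628 rad = 29.008°
Rodrigues: sinθ=0.48493, 1−cosθ=0.12545; R = I + sinθ·[k]× + (1−cosθ)·[k]×²:
    [+0.91928 -0.32546 -0.22138]
    [+0.24349 +0.91210 -0.32981]
    [+0.30926 +0.24929 +0.91772]
t = (-0.1918, 0.0021, 0.7029) m
M0: Pc = R·M0+t = (-0.31129, +0.06629, +0.69714); u = 666.0·(-0.31129)/0.69714 + 321.6 = 24.2118, v = 449.5·(+0.06629)/0.69714 + 236.4 = 279.1401
M1: Pc = R·M1+t = (-0.13479, +0.11304, +0.75652); u = 666.0·(-0.13479)/0.75652 + 321.6 = 202.9354, v = 449.5·(+0.11304)/0.75652 + 236.4 = 303.5631
M2: Pc = R·M2+t = (-0.07231, -0.06209, +0.70866); u = 666.0·(-0.07231)/0.70866 + 321.6 = 253.6468, v = 449.5·(-0.06209)/0.70866 + 236.4 = 197.0184
M3: Pc = R·M3+t = (-0.24881, -0.10884, +0.64928); u = 666.0·(-0.24881)/0.64928 + 321.6 = 66.3858, v = 449.5·(-0.10884)/0.64928 + 236.4 = 161.0514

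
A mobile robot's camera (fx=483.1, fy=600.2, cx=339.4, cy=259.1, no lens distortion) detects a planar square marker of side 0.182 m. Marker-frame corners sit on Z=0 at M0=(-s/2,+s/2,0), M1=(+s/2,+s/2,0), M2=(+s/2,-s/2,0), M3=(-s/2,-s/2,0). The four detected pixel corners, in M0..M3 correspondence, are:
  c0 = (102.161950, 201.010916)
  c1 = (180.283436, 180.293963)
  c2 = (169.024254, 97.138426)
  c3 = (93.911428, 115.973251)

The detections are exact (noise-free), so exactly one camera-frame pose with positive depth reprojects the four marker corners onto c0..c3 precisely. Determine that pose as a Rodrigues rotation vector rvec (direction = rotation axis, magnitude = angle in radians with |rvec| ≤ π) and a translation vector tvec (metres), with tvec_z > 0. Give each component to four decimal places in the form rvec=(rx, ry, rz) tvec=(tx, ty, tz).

Intrinsics K: fx=483.1, fy=600.2, cx=339.4, cy=259.1
Marker side s = 0.182 m; corners in marker frame (Z=0):
  M0 = (-0.0910, +0.0910, 0)
  M1 = (+0.0910, +0.0910, 0)
  M2 = (+0.0910, -0.0910, 0)
  M3 = (-0.0910, -0.0910, 0)
Detected image corners:
  c0 = (102.161950, 201.010916) px
  c1 = (180.283436, 180.293963) px
  c2 = (169.024254, 97.138426) px
  c3 = (93.911428, 115.973251) px
Planar DLT: solve 8×8 A·h = b for H (H[2,2]=1):
  H  [+430.36659 +23.01521 +136.49003]
  H  [-98.13106 +428.64614 +147.68127]
  H  [+0.07013 -0.22469 +1.00000]
B = K⁻¹H; ‖b₁‖=0.866436, ‖b₂‖=0.866436; λ = 2/(‖b₁‖+‖b₂‖) = 1.154154, sign → tz>0 ⇒ λ=+1.154154
r₁ = λ·B[:,0] = (+0.97130,-0.22364,+0.08094); r₂ = λ·B[:,1] = (+0.23717,+0.93621,-0.25933)
r₃ = r₁×r₂ = (-0.01778,+0.27108,+0.96239); SVD([r₁ r₂ r₃]) → R = UVᵀ:
  R  [+0.97130 +0.23717 -0.01778]
  R  [-0.22364 +0.93621 +0.27108]
  R  [+0.08094 -0.25933 +0.96239]
t = (-0.48476, -0.21425, +1.15415) m
tr R = 2.869909; θ = arccos((tr R − 1)/2) = 0.362665 rad = 20.779°
axis k = ((R−Rᵀ)₃₂, (R−Rᵀ)₁₃, (R−Rᵀ)₂₁) / (2 sinθ) = (-0.747551, -0.139143, -0.649466)
rvec = θ·k = (-0.271111, -0.050462, -0.235539)

rvec=(-0.2711, -0.0505, -0.2355) tvec=(-0.4848, -0.2143, 1.1542)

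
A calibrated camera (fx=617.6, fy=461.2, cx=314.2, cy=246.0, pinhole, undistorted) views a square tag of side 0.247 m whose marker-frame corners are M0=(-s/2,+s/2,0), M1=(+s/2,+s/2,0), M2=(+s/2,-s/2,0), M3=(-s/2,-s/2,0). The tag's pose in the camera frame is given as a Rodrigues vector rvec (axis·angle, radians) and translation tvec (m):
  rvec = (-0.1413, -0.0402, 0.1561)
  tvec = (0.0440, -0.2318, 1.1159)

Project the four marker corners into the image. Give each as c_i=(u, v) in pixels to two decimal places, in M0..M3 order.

c0=(259.65, 191.01) c1=(396.67, 207.68) c2=(414.50, 110.91) c3=(281.89, 94.15)

Intrinsics K: fx=617.6, fy=461.2, cx=314.2, cy=246.0
Marker side s = 0.247 m; corners in marker frame (Z=0):
  M0 = (-0.1235, +0.1235, 0)
  M1 = (+0.1235, +0.1235, 0)
  M2 = (+0.1235, -0.1235, 0)
  M3 = (-0.1235, -0.1235, 0)
rvec = (-0.1413, -0.0402, 0.1561), |rvec| = θ = 0.21436 rad = 12.282°
Rodrigues: sinθ=0.21272, 1−cosθ=0.02289; R = I + sinθ·[k]× + (1−cosθ)·[k]×²:
    [+0.98706 -0.15208 -0.05088]
    [+0.15774 +0.97792 +0.13709]
    [+0.02891 -0.14335 +0.98925]
t = (0.0440, -0.2318, 1.1159) m
M0: Pc = R·M0+t = (-0.09668, -0.13051, +1.09463); u = 617.6·(-0.09668)/1.09463 + 314.2 = 259.6503, v = 461.2·(-0.13051)/1.09463 + 246.0 = 191.0131
M1: Pc = R·M1+t = (+0.14712, -0.09155, +1.10177); u = 617.6·(+0.14712)/1.10177 + 314.2 = 396.6688, v = 461.2·(-0.09155)/1.10177 + 246.0 = 207.6785
M2: Pc = R·M2+t = (+0.18468, -0.33309, +1.13717); u = 617.6·(+0.18468)/1.13717 + 314.2 = 414.5017, v = 461.2·(-0.33309)/1.13717 + 246.0 = 110.9087
M3: Pc = R·M3+t = (-0.05912, -0.37205, +1.13003); u = 617.6·(-0.05912)/1.13003 + 314.2 = 281.8890, v = 461.2·(-0.37205)/1.13003 + 246.0 = 94.1540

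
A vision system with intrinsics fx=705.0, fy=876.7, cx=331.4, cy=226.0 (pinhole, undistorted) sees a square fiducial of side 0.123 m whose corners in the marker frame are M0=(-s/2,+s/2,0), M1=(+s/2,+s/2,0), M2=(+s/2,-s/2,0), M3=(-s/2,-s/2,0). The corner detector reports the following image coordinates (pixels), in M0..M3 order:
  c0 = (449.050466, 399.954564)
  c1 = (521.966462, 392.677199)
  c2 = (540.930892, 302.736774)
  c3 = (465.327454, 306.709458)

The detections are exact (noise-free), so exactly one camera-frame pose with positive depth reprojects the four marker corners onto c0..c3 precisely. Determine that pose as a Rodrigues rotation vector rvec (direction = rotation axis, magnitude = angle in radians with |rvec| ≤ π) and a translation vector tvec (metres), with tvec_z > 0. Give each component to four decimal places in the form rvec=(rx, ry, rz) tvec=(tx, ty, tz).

rvec=(0.4036, -0.3249, 0.0590) tvec=(0.2362, 0.1459, 1.0190)

Intrinsics K: fx=705.0, fy=876.7, cx=331.4, cy=226.0
Marker side s = 0.123 m; corners in marker frame (Z=0):
  M0 = (-0.0615, +0.0615, 0)
  M1 = (+0.0615, +0.0615, 0)
  M2 = (+0.0615, -0.0615, 0)
  M3 = (-0.0615, -0.0615, 0)
Detected image corners:
  c0 = (449.050466, 399.954564) px
  c1 = (521.966462, 392.677199) px
  c2 = (540.930892, 302.736774) px
  c3 = (465.327454, 306.709458) px
Planar DLT: solve 8×8 A·h = b for H (H[2,2]=1):
  H  [+759.69868 +39.03731 +494.84037]
  H  [+64.73039 +873.81083 +351.50471]
  H  [+0.31601 +0.36921 +1.00000]
B = K⁻¹H; ‖b₁‖=0.981344, ‖b₂‖=0.981344; λ = 2/(‖b₁‖+‖b₂‖) = 1.019011, sign → tz>0 ⇒ λ=+1.019011
r₁ = λ·B[:,0] = (+0.94670,-0.00777,+0.32202); r₂ = λ·B[:,1] = (-0.12043,+0.91867,+0.37623)
r₃ = r₁×r₂ = (-0.29875,-0.39496,+0.86877); SVD([r₁ r₂ r₃]) → R = UVᵀ:
  R  [+0.94670 -0.12043 -0.29875]
  R  [-0.00777 +0.91867 -0.39496]
  R  [+0.32202 +0.37623 +0.86877]
t = (+0.23624, +0.14588, +1.01901) m
tr R = 2.734136; θ = arccos((tr R − 1)/2) = 0.521509 rad = 29.880°
axis k = ((R−Rᵀ)₃₂, (R−Rᵀ)₁₃, (R−Rᵀ)₂₁) / (2 sinθ) = (+0.773989, -0.623023, +0.113066)
rvec = θ·k = (+0.403642, -0.324912, +0.058965)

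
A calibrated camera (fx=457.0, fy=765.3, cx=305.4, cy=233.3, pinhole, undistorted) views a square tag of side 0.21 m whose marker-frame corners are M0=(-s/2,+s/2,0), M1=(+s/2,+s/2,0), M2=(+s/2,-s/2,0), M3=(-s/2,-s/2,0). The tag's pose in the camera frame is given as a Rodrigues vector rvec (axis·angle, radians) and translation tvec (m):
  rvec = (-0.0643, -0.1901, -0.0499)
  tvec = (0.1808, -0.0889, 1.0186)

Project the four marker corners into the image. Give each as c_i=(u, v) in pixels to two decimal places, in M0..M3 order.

Intrinsics K: fx=457.0, fy=765.3, cx=305.4, cy=233.3
Marker side s = 0.21 m; corners in marker frame (Z=0):
  M0 = (-0.1050, +0.1050, 0)
  M1 = (+0.1050, +0.1050, 0)
  M2 = (+0.1050, -0.1050, 0)
  M3 = (-0.1050, -0.1050, 0)
rvec = (-0.0643, -0.1901, -0.0499), |rvec| = θ = 0.20679 rad = 11.848°
Rodrigues: sinθ=0.20532, 1−cosθ=0.02131; R = I + sinθ·[k]× + (1−cosθ)·[k]×²:
    [+0.98075 +0.05564 -0.18715]
    [-0.04346 +0.99670 +0.06857]
    [+0.19035 -0.05912 +0.97994]
t = (0.1808, -0.0889, 1.0186) m
M0: Pc = R·M0+t = (+0.08366, +0.02032, +0.99241); u = 457.0·(+0.08366)/0.99241 + 305.4 = 343.9263, v = 765.3·(+0.02032)/0.99241 + 233.3 = 248.9670
M1: Pc = R·M1+t = (+0.28962, +0.01119, +1.03238); u = 457.0·(+0.28962)/1.03238 + 305.4 = 433.6056, v = 765.3·(+0.01119)/1.03238 + 233.3 = 241.5956
M2: Pc = R·M2+t = (+0.27794, -0.19812, +1.04479); u = 457.0·(+0.27794)/1.04479 + 305.4 = 426.9718, v = 765.3·(-0.19812)/1.04479 + 233.3 = 88.1820
M3: Pc = R·M3+t = (+0.07198, -0.18899, +1.00482); u = 457.0·(+0.07198)/1.00482 + 305.4 = 338.1366, v = 765.3·(-0.18899)/1.00482 + 233.3 = 89.3594

c0=(343.93, 248.97) c1=(433.61, 241.60) c2=(426.97, 88.18) c3=(338.14, 89.36)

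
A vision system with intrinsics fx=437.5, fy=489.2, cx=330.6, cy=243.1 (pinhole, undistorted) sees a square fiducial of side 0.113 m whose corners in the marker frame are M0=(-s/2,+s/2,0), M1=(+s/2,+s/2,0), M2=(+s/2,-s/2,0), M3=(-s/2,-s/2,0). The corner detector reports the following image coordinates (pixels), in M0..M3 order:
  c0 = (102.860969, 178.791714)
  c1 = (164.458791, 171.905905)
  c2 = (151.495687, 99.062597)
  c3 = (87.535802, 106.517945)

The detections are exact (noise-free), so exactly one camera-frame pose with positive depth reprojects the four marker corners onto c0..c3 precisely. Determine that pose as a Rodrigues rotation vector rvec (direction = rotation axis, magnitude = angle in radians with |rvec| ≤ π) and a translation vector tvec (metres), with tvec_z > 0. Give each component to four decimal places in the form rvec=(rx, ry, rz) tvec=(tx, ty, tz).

Intrinsics K: fx=437.5, fy=489.2, cx=330.6, cy=243.1
Marker side s = 0.113 m; corners in marker frame (Z=0):
  M0 = (-0.0565, +0.0565, 0)
  M1 = (+0.0565, +0.0565, 0)
  M2 = (+0.0565, -0.0565, 0)
  M3 = (-0.0565, -0.0565, 0)
Detected image corners:
  c0 = (102.860969, 178.791714) px
  c1 = (164.458791, 171.905905) px
  c2 = (151.495687, 99.062597) px
  c3 = (87.535802, 106.517945) px
Planar DLT: solve 8×8 A·h = b for H (H[2,2]=1):
  H  [+550.83667 +168.35982 +126.66065]
  H  [-68.38129 +689.53178 +139.77581]
  H  [-0.03576 +0.34102 +1.00000]
B = K⁻¹H; ‖b₁‖=1.292349, ‖b₂‖=1.292348; λ = 2/(‖b₁‖+‖b₂‖) = 0.773785, sign → tz>0 ⇒ λ=+0.773785
r₁ = λ·B[:,0] = (+0.99515,-0.09441,-0.02767); r₂ = λ·B[:,1] = (+0.09837,+0.95953,+0.26388)
r₃ = r₁×r₂ = (+0.00164,-0.26532,+0.96416); SVD([r₁ r₂ r₃]) → R = UVᵀ:
  R  [+0.99515 +0.09837 +0.00164]
  R  [-0.09441 +0.95953 -0.26532]
  R  [-0.02767 +0.26388 +0.96416]
t = (-0.36070, -0.16343, +0.77379) m
tr R = 2.918835; θ = arccos((tr R − 1)/2) = 0.285868 rad = 16.379°
axis k = ((R−Rᵀ)₃₂, (R−Rᵀ)₁₃, (R−Rᵀ)₂₁) / (2 sinθ) = (+0.938328, +0.051972, -0.341817)
rvec = θ·k = (+0.268238, +0.014857, -0.097715)

rvec=(0.2682, 0.0149, -0.0977) tvec=(-0.3607, -0.1634, 0.7738)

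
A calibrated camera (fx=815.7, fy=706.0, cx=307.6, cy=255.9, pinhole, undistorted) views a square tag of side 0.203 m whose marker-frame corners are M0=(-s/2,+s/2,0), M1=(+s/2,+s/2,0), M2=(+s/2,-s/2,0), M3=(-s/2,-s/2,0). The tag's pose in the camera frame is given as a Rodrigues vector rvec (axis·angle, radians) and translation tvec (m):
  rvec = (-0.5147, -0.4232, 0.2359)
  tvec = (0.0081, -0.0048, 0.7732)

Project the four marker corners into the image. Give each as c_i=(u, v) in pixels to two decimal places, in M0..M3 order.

Intrinsics K: fx=815.7, fy=706.0, cx=307.6, cy=255.9
Marker side s = 0.203 m; corners in marker frame (Z=0):
  M0 = (-0.1015, +0.1015, 0)
  M1 = (+0.1015, +0.1015, 0)
  M2 = (+0.1015, -0.1015, 0)
  M3 = (-0.1015, -0.1015, 0)
rvec = (-0.5147, -0.4232, 0.2359), |rvec| = θ = 0.70687 rad = 40.501°
Rodrigues: sinθ=0.64946, 1−cosθ=0.23960; R = I + sinθ·[k]× + (1−cosθ)·[k]×²:
    [+0.88743 -0.11229 -0.44705]
    [+0.32119 +0.84628 +0.42502]
    [+0.33060 -0.52077 +0.78708]
t = (0.0081, -0.0048, 0.7732) m
M0: Pc = R·M0+t = (-0.09337, +0.04850, +0.68679); u = 815.7·(-0.09337)/0.68679 + 307.6 = 196.7017, v = 706.0·(+0.04850)/0.68679 + 255.9 = 305.7535
M1: Pc = R·M1+t = (+0.08678, +0.11370, +0.75390); u = 815.7·(+0.08678)/0.75390 + 307.6 = 401.4907, v = 706.0·(+0.11370)/0.75390 + 255.9 = 362.3746
M2: Pc = R·M2+t = (+0.10957, -0.05810, +0.85961); u = 815.7·(+0.10957)/0.85961 + 307.6 = 411.5742, v = 706.0·(-0.05810)/0.85961 + 255.9 = 208.1852
M3: Pc = R·M3+t = (-0.07058, -0.12330, +0.79250); u = 815.7·(-0.07058)/0.79250 + 307.6 = 234.9570, v = 706.0·(-0.12330)/0.79250 + 255.9 = 146.0596

c0=(196.70, 305.75) c1=(401.49, 362.37) c2=(411.57, 208.19) c3=(234.96, 146.06)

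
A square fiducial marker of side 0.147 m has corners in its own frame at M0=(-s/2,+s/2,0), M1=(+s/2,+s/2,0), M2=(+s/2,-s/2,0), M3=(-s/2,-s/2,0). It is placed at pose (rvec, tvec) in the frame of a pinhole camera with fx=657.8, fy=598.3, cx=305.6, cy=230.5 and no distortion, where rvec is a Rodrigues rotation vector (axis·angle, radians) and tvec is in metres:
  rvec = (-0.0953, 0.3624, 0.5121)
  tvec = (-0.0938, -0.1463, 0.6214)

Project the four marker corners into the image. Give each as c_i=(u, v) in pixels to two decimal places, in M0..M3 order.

c0=(113.05, 123.06) c1=(227.44, 181.71) c2=(307.93, 53.22) c3=(186.90, 5.12)

Intrinsics K: fx=657.8, fy=598.3, cx=305.6, cy=230.5
Marker side s = 0.147 m; corners in marker frame (Z=0):
  M0 = (-0.0735, +0.0735, 0)
  M1 = (+0.0735, +0.0735, 0)
  M2 = (+0.0735, -0.0735, 0)
  M3 = (-0.0735, -0.0735, 0)
rvec = (-0.0953, 0.3624, 0.5121), |rvec| = θ = 0.63456 rad = 36.357°
Rodrigues: sinθ=0.59282, 1−cosθ=0.19467; R = I + sinθ·[k]× + (1−cosθ)·[k]×²:
    [+0.80973 -0.49511 +0.31497]
    [+0.46172 +0.86883 +0.17875]
    [-0.36216 +0.00069 +0.93212]
t = (-0.0938, -0.1463, 0.6214) m
M0: Pc = R·M0+t = (-0.18971, -0.11638, +0.64807); u = 657.8·(-0.18971)/0.64807 + 305.6 = 113.0458, v = 598.3·(-0.11638)/0.64807 + 230.5 = 123.0596
M1: Pc = R·M1+t = (-0.07068, -0.04850, +0.59483); u = 657.8·(-0.07068)/0.59483 + 305.6 = 227.4422, v = 598.3·(-0.04850)/0.59483 + 230.5 = 181.7125
M2: Pc = R·M2+t = (+0.00211, -0.17622, +0.59473); u = 657.8·(+0.00211)/0.59473 + 305.6 = 307.9290, v = 598.3·(-0.17622)/0.59473 + 230.5 = 53.2201
M3: Pc = R·M3+t = (-0.11692, -0.24410, +0.64797); u = 657.8·(-0.11692)/0.64797 + 305.6 = 186.9020, v = 598.3·(-0.24410)/0.64797 + 230.5 = 5.1150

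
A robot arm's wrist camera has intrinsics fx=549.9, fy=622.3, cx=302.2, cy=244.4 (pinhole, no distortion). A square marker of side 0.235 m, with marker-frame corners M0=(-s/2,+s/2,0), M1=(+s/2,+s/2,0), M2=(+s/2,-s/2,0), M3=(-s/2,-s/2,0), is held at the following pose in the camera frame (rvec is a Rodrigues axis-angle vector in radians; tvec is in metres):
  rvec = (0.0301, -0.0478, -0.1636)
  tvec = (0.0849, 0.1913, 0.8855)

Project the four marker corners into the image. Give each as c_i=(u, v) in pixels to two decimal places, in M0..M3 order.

Intrinsics K: fx=549.9, fy=622.3, cx=302.2, cy=244.4
Marker side s = 0.235 m; corners in marker frame (Z=0):
  M0 = (-0.1175, +0.1175, 0)
  M1 = (+0.1175, +0.1175, 0)
  M2 = (+0.1175, -0.1175, 0)
  M3 = (-0.1175, -0.1175, 0)
rvec = (0.0301, -0.0478, -0.1636), |rvec| = θ = 0.17308 rad = 9.917°
Rodrigues: sinθ=0.17221, 1−cosθ=0.01494; R = I + sinθ·[k]× + (1−cosθ)·[k]×²:
    [+0.98551 +0.16207 -0.05002]
    [-0.16350 +0.98620 -0.02605]
    [+0.04511 +0.03385 +0.99841]
t = (0.0849, 0.1913, 0.8855) m
M0: Pc = R·M0+t = (-0.01185, +0.32639, +0.88418); u = 549.9·(-0.01185)/0.88418 + 302.2 = 294.8271, v = 622.3·(+0.32639)/0.88418 + 244.4 = 474.1191
M1: Pc = R·M1+t = (+0.21974, +0.28797, +0.89478); u = 549.9·(+0.21974)/0.89478 + 302.2 = 437.2451, v = 622.3·(+0.28797)/0.89478 + 244.4 = 444.6753
M2: Pc = R·M2+t = (+0.18165, +0.05621, +0.88682); u = 549.9·(+0.18165)/0.88682 + 302.2 = 414.8403, v = 622.3·(+0.05621)/0.88682 + 244.4 = 283.8437
M3: Pc = R·M3+t = (-0.04994, +0.09463, +0.87622); u = 549.9·(-0.04994)/0.87622 + 302.2 = 270.8584, v = 622.3·(+0.09463)/0.87622 + 244.4 = 311.6091

c0=(294.83, 474.12) c1=(437.25, 444.68) c2=(414.84, 283.84) c3=(270.86, 311.61)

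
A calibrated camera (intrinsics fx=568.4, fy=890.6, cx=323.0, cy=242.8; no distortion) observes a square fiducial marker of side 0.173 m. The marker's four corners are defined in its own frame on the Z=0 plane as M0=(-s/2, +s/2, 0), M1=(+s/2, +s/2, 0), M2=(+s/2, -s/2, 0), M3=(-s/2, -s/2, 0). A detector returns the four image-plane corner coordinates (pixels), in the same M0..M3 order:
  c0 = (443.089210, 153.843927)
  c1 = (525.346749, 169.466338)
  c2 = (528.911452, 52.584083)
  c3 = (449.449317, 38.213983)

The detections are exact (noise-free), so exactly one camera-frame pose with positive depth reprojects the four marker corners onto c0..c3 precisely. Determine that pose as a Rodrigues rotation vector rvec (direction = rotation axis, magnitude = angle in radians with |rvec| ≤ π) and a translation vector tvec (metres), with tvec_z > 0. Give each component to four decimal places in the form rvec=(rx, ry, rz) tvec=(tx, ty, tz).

rvec=(-0.2520, 0.0282, 0.1310) tvec=(0.3515, -0.1924, 1.2211)

Intrinsics K: fx=568.4, fy=890.6, cx=323.0, cy=242.8
Marker side s = 0.173 m; corners in marker frame (Z=0):
  M0 = (-0.0865, +0.0865, 0)
  M1 = (+0.0865, +0.0865, 0)
  M2 = (+0.0865, -0.0865, 0)
  M3 = (-0.0865, -0.0865, 0)
Detected image corners:
  c0 = (443.089210, 153.843927) px
  c1 = (525.346749, 169.466338) px
  c2 = (528.911452, 52.584083) px
  c3 = (449.449317, 38.213983) px
Planar DLT: solve 8×8 A·h = b for H (H[2,2]=1):
  H  [+449.63707 -127.04925 +486.61594]
  H  [+82.87238 +651.07118 +102.48766]
  H  [-0.03620 -0.20205 +1.00000]
B = K⁻¹H; ‖b₁‖=0.818930, ‖b₂‖=0.818930; λ = 2/(‖b₁‖+‖b₂‖) = 1.221105, sign → tz>0 ⇒ λ=+1.221105
r₁ = λ·B[:,0] = (+0.99109,+0.12568,-0.04421); r₂ = λ·B[:,1] = (-0.13274,+0.95995,-0.24673)
r₃ = r₁×r₂ = (+0.01143,+0.25040,+0.96808); SVD([r₁ r₂ r₃]) → R = UVᵀ:
  R  [+0.99109 -0.13274 +0.01143]
  R  [+0.12568 +0.95995 +0.25040]
  R  [-0.04421 -0.24673 +0.96808]
t = (+0.35150, -0.19238, +1.22111) m
tr R = 2.919112; θ = arccos((tr R − 1)/2) = 0.285375 rad = 16.351°
axis k = ((R−Rᵀ)₃₂, (R−Rᵀ)₁₃, (R−Rᵀ)₂₁) / (2 sinθ) = (-0.882942, +0.098812, +0.458967)
rvec = θ·k = (-0.251970, +0.028199, +0.130978)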